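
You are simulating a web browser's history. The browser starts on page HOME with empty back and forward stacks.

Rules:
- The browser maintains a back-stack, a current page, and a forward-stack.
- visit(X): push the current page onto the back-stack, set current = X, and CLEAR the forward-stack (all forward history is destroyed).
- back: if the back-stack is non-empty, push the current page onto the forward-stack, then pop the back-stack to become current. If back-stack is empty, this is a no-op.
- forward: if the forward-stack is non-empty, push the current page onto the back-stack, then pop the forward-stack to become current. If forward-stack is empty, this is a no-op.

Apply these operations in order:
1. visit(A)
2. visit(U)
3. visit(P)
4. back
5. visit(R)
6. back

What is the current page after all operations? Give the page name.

After 1 (visit(A)): cur=A back=1 fwd=0
After 2 (visit(U)): cur=U back=2 fwd=0
After 3 (visit(P)): cur=P back=3 fwd=0
After 4 (back): cur=U back=2 fwd=1
After 5 (visit(R)): cur=R back=3 fwd=0
After 6 (back): cur=U back=2 fwd=1

Answer: U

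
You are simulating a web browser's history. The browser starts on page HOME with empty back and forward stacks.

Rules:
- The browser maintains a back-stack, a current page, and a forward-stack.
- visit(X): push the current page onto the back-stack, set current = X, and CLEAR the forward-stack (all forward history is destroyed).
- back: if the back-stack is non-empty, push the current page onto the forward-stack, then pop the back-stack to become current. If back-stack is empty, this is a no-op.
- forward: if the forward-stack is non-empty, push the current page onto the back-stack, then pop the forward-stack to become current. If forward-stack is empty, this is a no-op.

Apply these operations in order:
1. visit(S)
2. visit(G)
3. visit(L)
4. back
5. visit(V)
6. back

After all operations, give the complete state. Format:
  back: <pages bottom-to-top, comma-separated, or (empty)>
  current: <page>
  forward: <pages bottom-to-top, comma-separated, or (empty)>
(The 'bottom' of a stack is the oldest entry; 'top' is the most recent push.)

Answer: back: HOME,S
current: G
forward: V

Derivation:
After 1 (visit(S)): cur=S back=1 fwd=0
After 2 (visit(G)): cur=G back=2 fwd=0
After 3 (visit(L)): cur=L back=3 fwd=0
After 4 (back): cur=G back=2 fwd=1
After 5 (visit(V)): cur=V back=3 fwd=0
After 6 (back): cur=G back=2 fwd=1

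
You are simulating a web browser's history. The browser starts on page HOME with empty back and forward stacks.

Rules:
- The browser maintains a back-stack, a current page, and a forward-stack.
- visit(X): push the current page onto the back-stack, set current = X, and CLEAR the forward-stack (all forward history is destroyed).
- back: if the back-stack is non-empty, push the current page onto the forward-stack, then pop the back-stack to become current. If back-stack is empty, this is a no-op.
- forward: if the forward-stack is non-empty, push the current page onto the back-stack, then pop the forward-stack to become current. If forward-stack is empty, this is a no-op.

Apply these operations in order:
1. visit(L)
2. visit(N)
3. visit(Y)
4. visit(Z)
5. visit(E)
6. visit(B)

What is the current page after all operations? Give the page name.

After 1 (visit(L)): cur=L back=1 fwd=0
After 2 (visit(N)): cur=N back=2 fwd=0
After 3 (visit(Y)): cur=Y back=3 fwd=0
After 4 (visit(Z)): cur=Z back=4 fwd=0
After 5 (visit(E)): cur=E back=5 fwd=0
After 6 (visit(B)): cur=B back=6 fwd=0

Answer: B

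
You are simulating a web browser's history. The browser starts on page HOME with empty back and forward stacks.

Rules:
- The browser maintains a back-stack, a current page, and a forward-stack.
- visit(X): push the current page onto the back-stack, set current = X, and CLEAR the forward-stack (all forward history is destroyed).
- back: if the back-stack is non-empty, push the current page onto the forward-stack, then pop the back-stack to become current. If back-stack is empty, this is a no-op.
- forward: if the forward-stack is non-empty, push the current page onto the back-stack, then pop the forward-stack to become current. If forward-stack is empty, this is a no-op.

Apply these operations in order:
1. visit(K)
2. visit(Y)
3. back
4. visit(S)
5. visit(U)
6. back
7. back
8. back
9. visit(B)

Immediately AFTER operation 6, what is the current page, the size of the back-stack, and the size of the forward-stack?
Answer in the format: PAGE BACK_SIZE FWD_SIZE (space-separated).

After 1 (visit(K)): cur=K back=1 fwd=0
After 2 (visit(Y)): cur=Y back=2 fwd=0
After 3 (back): cur=K back=1 fwd=1
After 4 (visit(S)): cur=S back=2 fwd=0
After 5 (visit(U)): cur=U back=3 fwd=0
After 6 (back): cur=S back=2 fwd=1

S 2 1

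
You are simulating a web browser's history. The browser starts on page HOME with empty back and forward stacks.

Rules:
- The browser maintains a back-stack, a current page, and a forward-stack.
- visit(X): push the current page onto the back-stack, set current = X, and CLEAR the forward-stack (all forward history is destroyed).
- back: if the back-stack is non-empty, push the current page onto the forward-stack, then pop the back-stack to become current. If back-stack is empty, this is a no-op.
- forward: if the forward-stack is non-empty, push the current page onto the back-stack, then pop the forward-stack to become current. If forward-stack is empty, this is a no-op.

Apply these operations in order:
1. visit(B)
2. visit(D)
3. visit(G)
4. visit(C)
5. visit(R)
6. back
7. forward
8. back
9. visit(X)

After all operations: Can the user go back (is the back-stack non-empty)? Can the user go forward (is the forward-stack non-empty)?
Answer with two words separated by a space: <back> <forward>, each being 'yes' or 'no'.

Answer: yes no

Derivation:
After 1 (visit(B)): cur=B back=1 fwd=0
After 2 (visit(D)): cur=D back=2 fwd=0
After 3 (visit(G)): cur=G back=3 fwd=0
After 4 (visit(C)): cur=C back=4 fwd=0
After 5 (visit(R)): cur=R back=5 fwd=0
After 6 (back): cur=C back=4 fwd=1
After 7 (forward): cur=R back=5 fwd=0
After 8 (back): cur=C back=4 fwd=1
After 9 (visit(X)): cur=X back=5 fwd=0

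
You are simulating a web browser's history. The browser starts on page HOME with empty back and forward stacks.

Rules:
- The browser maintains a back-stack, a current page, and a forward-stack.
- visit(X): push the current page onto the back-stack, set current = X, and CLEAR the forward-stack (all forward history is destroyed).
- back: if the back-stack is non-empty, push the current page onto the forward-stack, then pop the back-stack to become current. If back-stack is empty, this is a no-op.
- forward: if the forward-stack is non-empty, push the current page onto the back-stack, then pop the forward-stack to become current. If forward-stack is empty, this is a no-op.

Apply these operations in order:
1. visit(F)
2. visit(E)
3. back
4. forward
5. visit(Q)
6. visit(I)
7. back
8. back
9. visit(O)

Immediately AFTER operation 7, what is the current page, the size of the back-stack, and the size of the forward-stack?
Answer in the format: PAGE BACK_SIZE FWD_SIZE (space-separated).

After 1 (visit(F)): cur=F back=1 fwd=0
After 2 (visit(E)): cur=E back=2 fwd=0
After 3 (back): cur=F back=1 fwd=1
After 4 (forward): cur=E back=2 fwd=0
After 5 (visit(Q)): cur=Q back=3 fwd=0
After 6 (visit(I)): cur=I back=4 fwd=0
After 7 (back): cur=Q back=3 fwd=1

Q 3 1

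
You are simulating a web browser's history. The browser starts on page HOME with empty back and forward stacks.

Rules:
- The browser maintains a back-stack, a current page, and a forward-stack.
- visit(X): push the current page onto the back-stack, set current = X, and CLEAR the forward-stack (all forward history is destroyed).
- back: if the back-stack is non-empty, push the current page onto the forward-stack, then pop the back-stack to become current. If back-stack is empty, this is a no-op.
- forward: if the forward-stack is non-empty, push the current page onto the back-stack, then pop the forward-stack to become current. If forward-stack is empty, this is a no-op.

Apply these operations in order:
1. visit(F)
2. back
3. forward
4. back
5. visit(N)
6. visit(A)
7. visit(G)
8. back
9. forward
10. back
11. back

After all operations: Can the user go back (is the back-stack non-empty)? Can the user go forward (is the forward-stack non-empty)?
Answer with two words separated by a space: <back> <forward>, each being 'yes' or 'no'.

Answer: yes yes

Derivation:
After 1 (visit(F)): cur=F back=1 fwd=0
After 2 (back): cur=HOME back=0 fwd=1
After 3 (forward): cur=F back=1 fwd=0
After 4 (back): cur=HOME back=0 fwd=1
After 5 (visit(N)): cur=N back=1 fwd=0
After 6 (visit(A)): cur=A back=2 fwd=0
After 7 (visit(G)): cur=G back=3 fwd=0
After 8 (back): cur=A back=2 fwd=1
After 9 (forward): cur=G back=3 fwd=0
After 10 (back): cur=A back=2 fwd=1
After 11 (back): cur=N back=1 fwd=2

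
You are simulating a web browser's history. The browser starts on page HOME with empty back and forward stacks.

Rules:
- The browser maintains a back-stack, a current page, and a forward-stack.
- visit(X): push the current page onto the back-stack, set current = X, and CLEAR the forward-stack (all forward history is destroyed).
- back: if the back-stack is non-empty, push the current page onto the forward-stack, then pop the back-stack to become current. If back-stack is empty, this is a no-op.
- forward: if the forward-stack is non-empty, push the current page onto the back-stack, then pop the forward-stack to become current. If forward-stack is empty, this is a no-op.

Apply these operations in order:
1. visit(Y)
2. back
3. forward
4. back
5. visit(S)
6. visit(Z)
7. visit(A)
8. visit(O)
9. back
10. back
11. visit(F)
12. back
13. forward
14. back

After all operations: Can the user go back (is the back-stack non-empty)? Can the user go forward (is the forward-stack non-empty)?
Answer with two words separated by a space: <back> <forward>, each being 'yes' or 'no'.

Answer: yes yes

Derivation:
After 1 (visit(Y)): cur=Y back=1 fwd=0
After 2 (back): cur=HOME back=0 fwd=1
After 3 (forward): cur=Y back=1 fwd=0
After 4 (back): cur=HOME back=0 fwd=1
After 5 (visit(S)): cur=S back=1 fwd=0
After 6 (visit(Z)): cur=Z back=2 fwd=0
After 7 (visit(A)): cur=A back=3 fwd=0
After 8 (visit(O)): cur=O back=4 fwd=0
After 9 (back): cur=A back=3 fwd=1
After 10 (back): cur=Z back=2 fwd=2
After 11 (visit(F)): cur=F back=3 fwd=0
After 12 (back): cur=Z back=2 fwd=1
After 13 (forward): cur=F back=3 fwd=0
After 14 (back): cur=Z back=2 fwd=1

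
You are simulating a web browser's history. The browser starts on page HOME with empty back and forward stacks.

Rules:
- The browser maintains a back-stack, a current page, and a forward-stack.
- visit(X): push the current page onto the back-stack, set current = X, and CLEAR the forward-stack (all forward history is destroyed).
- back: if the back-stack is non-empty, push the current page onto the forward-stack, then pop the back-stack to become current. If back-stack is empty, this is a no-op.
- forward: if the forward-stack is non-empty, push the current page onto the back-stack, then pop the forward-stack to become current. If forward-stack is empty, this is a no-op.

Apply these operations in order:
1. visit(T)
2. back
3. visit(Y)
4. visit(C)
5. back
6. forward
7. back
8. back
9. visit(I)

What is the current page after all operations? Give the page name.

After 1 (visit(T)): cur=T back=1 fwd=0
After 2 (back): cur=HOME back=0 fwd=1
After 3 (visit(Y)): cur=Y back=1 fwd=0
After 4 (visit(C)): cur=C back=2 fwd=0
After 5 (back): cur=Y back=1 fwd=1
After 6 (forward): cur=C back=2 fwd=0
After 7 (back): cur=Y back=1 fwd=1
After 8 (back): cur=HOME back=0 fwd=2
After 9 (visit(I)): cur=I back=1 fwd=0

Answer: I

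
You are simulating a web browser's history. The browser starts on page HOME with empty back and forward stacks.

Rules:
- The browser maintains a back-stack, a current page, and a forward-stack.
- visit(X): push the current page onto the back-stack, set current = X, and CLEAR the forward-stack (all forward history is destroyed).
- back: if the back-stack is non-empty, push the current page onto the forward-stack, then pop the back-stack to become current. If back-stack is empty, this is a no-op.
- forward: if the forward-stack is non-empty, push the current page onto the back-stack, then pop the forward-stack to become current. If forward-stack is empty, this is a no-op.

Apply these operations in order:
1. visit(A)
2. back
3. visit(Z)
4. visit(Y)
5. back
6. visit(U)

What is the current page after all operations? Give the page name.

Answer: U

Derivation:
After 1 (visit(A)): cur=A back=1 fwd=0
After 2 (back): cur=HOME back=0 fwd=1
After 3 (visit(Z)): cur=Z back=1 fwd=0
After 4 (visit(Y)): cur=Y back=2 fwd=0
After 5 (back): cur=Z back=1 fwd=1
After 6 (visit(U)): cur=U back=2 fwd=0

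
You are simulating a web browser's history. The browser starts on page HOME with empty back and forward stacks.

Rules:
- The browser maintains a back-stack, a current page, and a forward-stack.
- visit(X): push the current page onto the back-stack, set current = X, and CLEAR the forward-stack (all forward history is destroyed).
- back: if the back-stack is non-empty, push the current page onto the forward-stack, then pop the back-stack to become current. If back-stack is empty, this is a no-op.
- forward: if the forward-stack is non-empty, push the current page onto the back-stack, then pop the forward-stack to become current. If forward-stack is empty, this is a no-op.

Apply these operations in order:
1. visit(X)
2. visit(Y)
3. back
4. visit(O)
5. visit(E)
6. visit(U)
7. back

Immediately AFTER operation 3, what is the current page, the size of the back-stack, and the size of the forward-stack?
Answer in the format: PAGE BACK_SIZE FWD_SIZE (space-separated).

After 1 (visit(X)): cur=X back=1 fwd=0
After 2 (visit(Y)): cur=Y back=2 fwd=0
After 3 (back): cur=X back=1 fwd=1

X 1 1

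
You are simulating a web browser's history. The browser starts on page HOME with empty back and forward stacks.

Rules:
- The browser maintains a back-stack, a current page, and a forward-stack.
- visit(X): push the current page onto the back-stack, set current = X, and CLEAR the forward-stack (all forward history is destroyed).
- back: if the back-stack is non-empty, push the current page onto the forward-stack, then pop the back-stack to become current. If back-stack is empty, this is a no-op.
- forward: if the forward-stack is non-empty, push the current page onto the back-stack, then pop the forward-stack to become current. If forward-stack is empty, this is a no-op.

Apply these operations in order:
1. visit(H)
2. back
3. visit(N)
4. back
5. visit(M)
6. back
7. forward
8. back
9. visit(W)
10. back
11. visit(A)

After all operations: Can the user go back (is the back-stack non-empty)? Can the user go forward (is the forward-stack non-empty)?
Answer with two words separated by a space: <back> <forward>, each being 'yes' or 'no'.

Answer: yes no

Derivation:
After 1 (visit(H)): cur=H back=1 fwd=0
After 2 (back): cur=HOME back=0 fwd=1
After 3 (visit(N)): cur=N back=1 fwd=0
After 4 (back): cur=HOME back=0 fwd=1
After 5 (visit(M)): cur=M back=1 fwd=0
After 6 (back): cur=HOME back=0 fwd=1
After 7 (forward): cur=M back=1 fwd=0
After 8 (back): cur=HOME back=0 fwd=1
After 9 (visit(W)): cur=W back=1 fwd=0
After 10 (back): cur=HOME back=0 fwd=1
After 11 (visit(A)): cur=A back=1 fwd=0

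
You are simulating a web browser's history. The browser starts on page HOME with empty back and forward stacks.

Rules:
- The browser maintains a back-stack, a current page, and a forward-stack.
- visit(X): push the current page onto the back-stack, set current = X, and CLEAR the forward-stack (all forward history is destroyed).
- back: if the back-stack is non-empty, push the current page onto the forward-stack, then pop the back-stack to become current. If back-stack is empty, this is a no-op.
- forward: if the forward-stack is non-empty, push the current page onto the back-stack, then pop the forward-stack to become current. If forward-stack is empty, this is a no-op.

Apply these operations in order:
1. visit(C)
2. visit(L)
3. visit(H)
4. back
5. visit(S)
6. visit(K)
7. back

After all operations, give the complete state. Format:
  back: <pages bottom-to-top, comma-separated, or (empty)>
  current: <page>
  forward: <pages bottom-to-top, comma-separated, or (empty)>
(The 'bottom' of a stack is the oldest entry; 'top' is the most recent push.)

After 1 (visit(C)): cur=C back=1 fwd=0
After 2 (visit(L)): cur=L back=2 fwd=0
After 3 (visit(H)): cur=H back=3 fwd=0
After 4 (back): cur=L back=2 fwd=1
After 5 (visit(S)): cur=S back=3 fwd=0
After 6 (visit(K)): cur=K back=4 fwd=0
After 7 (back): cur=S back=3 fwd=1

Answer: back: HOME,C,L
current: S
forward: K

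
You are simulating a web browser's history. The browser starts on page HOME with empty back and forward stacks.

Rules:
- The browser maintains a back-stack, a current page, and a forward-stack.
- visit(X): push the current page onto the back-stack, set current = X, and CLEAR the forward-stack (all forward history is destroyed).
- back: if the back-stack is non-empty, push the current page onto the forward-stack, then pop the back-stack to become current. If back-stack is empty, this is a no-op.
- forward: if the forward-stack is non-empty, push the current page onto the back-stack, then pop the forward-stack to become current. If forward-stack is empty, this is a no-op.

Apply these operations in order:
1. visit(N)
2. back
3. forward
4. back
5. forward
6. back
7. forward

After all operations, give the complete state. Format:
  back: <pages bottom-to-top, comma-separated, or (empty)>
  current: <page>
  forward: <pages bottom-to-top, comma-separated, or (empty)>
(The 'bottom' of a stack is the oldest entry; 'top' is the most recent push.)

After 1 (visit(N)): cur=N back=1 fwd=0
After 2 (back): cur=HOME back=0 fwd=1
After 3 (forward): cur=N back=1 fwd=0
After 4 (back): cur=HOME back=0 fwd=1
After 5 (forward): cur=N back=1 fwd=0
After 6 (back): cur=HOME back=0 fwd=1
After 7 (forward): cur=N back=1 fwd=0

Answer: back: HOME
current: N
forward: (empty)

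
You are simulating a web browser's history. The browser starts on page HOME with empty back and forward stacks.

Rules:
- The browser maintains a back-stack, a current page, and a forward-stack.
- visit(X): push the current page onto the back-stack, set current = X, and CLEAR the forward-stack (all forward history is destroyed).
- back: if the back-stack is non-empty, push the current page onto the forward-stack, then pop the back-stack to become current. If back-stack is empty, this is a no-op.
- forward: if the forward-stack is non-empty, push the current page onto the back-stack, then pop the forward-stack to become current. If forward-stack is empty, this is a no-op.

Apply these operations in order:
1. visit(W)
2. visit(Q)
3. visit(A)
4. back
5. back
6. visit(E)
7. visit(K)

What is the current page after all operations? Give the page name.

Answer: K

Derivation:
After 1 (visit(W)): cur=W back=1 fwd=0
After 2 (visit(Q)): cur=Q back=2 fwd=0
After 3 (visit(A)): cur=A back=3 fwd=0
After 4 (back): cur=Q back=2 fwd=1
After 5 (back): cur=W back=1 fwd=2
After 6 (visit(E)): cur=E back=2 fwd=0
After 7 (visit(K)): cur=K back=3 fwd=0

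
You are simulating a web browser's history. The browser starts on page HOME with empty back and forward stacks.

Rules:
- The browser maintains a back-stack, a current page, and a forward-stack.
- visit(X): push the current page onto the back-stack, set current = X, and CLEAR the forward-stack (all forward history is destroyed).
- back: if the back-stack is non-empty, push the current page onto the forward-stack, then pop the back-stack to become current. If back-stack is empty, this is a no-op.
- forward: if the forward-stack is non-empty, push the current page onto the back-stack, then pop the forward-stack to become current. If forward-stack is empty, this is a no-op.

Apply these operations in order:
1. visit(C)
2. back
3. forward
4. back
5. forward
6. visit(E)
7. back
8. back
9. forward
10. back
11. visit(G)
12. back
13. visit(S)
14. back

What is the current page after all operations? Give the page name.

Answer: HOME

Derivation:
After 1 (visit(C)): cur=C back=1 fwd=0
After 2 (back): cur=HOME back=0 fwd=1
After 3 (forward): cur=C back=1 fwd=0
After 4 (back): cur=HOME back=0 fwd=1
After 5 (forward): cur=C back=1 fwd=0
After 6 (visit(E)): cur=E back=2 fwd=0
After 7 (back): cur=C back=1 fwd=1
After 8 (back): cur=HOME back=0 fwd=2
After 9 (forward): cur=C back=1 fwd=1
After 10 (back): cur=HOME back=0 fwd=2
After 11 (visit(G)): cur=G back=1 fwd=0
After 12 (back): cur=HOME back=0 fwd=1
After 13 (visit(S)): cur=S back=1 fwd=0
After 14 (back): cur=HOME back=0 fwd=1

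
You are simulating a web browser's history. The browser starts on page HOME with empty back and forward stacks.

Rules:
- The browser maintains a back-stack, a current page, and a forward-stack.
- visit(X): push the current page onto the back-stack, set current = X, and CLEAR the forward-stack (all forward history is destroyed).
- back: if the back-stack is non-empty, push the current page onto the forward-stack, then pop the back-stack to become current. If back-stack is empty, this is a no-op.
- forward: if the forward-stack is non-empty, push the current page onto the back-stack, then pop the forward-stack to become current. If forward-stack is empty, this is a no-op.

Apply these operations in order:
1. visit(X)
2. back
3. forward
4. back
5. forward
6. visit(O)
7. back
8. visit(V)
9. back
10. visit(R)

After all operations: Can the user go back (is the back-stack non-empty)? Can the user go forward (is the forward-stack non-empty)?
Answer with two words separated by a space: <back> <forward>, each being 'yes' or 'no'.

Answer: yes no

Derivation:
After 1 (visit(X)): cur=X back=1 fwd=0
After 2 (back): cur=HOME back=0 fwd=1
After 3 (forward): cur=X back=1 fwd=0
After 4 (back): cur=HOME back=0 fwd=1
After 5 (forward): cur=X back=1 fwd=0
After 6 (visit(O)): cur=O back=2 fwd=0
After 7 (back): cur=X back=1 fwd=1
After 8 (visit(V)): cur=V back=2 fwd=0
After 9 (back): cur=X back=1 fwd=1
After 10 (visit(R)): cur=R back=2 fwd=0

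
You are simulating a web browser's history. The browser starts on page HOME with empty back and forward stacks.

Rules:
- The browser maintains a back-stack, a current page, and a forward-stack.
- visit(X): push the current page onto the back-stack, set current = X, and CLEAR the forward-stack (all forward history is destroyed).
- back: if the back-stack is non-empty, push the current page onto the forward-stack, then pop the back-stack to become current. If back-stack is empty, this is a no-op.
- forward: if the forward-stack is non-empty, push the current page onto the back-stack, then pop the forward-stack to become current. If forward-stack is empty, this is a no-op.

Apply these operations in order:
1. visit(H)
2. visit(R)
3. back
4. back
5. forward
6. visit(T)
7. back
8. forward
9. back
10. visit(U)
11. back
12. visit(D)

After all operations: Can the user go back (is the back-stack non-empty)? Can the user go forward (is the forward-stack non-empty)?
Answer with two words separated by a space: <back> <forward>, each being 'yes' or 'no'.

After 1 (visit(H)): cur=H back=1 fwd=0
After 2 (visit(R)): cur=R back=2 fwd=0
After 3 (back): cur=H back=1 fwd=1
After 4 (back): cur=HOME back=0 fwd=2
After 5 (forward): cur=H back=1 fwd=1
After 6 (visit(T)): cur=T back=2 fwd=0
After 7 (back): cur=H back=1 fwd=1
After 8 (forward): cur=T back=2 fwd=0
After 9 (back): cur=H back=1 fwd=1
After 10 (visit(U)): cur=U back=2 fwd=0
After 11 (back): cur=H back=1 fwd=1
After 12 (visit(D)): cur=D back=2 fwd=0

Answer: yes no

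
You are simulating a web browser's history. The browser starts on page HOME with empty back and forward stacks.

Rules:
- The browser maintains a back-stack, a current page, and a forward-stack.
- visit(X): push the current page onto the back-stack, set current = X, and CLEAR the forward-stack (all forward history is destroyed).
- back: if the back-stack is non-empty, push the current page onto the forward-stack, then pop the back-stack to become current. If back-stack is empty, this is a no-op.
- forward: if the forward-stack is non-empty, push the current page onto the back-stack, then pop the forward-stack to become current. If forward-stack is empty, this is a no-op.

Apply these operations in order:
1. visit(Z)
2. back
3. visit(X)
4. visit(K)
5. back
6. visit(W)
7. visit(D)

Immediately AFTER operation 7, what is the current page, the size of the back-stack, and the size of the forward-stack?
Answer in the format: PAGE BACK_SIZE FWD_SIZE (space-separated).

After 1 (visit(Z)): cur=Z back=1 fwd=0
After 2 (back): cur=HOME back=0 fwd=1
After 3 (visit(X)): cur=X back=1 fwd=0
After 4 (visit(K)): cur=K back=2 fwd=0
After 5 (back): cur=X back=1 fwd=1
After 6 (visit(W)): cur=W back=2 fwd=0
After 7 (visit(D)): cur=D back=3 fwd=0

D 3 0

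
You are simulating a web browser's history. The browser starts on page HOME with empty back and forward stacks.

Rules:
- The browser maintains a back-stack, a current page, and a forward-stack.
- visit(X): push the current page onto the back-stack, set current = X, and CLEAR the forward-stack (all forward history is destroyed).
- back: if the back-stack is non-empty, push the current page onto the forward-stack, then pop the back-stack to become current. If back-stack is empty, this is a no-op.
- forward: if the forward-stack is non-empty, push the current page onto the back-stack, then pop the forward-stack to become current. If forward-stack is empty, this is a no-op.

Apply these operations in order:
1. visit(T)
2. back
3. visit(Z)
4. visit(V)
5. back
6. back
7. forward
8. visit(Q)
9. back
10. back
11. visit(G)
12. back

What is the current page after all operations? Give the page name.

After 1 (visit(T)): cur=T back=1 fwd=0
After 2 (back): cur=HOME back=0 fwd=1
After 3 (visit(Z)): cur=Z back=1 fwd=0
After 4 (visit(V)): cur=V back=2 fwd=0
After 5 (back): cur=Z back=1 fwd=1
After 6 (back): cur=HOME back=0 fwd=2
After 7 (forward): cur=Z back=1 fwd=1
After 8 (visit(Q)): cur=Q back=2 fwd=0
After 9 (back): cur=Z back=1 fwd=1
After 10 (back): cur=HOME back=0 fwd=2
After 11 (visit(G)): cur=G back=1 fwd=0
After 12 (back): cur=HOME back=0 fwd=1

Answer: HOME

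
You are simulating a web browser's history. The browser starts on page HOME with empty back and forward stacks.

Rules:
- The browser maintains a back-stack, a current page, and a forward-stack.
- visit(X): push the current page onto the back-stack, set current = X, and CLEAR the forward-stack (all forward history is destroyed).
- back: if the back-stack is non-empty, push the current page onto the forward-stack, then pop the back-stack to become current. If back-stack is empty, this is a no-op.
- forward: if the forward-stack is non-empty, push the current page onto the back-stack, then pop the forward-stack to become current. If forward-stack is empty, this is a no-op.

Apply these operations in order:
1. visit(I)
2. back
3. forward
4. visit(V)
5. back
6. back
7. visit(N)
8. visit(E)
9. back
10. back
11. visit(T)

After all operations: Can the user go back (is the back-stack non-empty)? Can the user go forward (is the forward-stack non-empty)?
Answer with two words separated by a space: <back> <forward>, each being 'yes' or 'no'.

Answer: yes no

Derivation:
After 1 (visit(I)): cur=I back=1 fwd=0
After 2 (back): cur=HOME back=0 fwd=1
After 3 (forward): cur=I back=1 fwd=0
After 4 (visit(V)): cur=V back=2 fwd=0
After 5 (back): cur=I back=1 fwd=1
After 6 (back): cur=HOME back=0 fwd=2
After 7 (visit(N)): cur=N back=1 fwd=0
After 8 (visit(E)): cur=E back=2 fwd=0
After 9 (back): cur=N back=1 fwd=1
After 10 (back): cur=HOME back=0 fwd=2
After 11 (visit(T)): cur=T back=1 fwd=0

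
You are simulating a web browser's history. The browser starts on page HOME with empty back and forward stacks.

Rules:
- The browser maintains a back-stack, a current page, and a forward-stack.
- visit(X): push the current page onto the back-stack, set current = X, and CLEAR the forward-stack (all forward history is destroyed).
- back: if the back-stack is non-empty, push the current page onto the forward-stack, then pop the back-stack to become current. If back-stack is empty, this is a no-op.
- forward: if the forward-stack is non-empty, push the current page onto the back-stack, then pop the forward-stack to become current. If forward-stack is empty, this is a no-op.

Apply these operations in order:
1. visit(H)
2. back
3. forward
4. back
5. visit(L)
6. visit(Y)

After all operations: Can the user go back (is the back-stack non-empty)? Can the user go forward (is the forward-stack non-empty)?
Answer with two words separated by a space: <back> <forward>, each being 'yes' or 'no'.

Answer: yes no

Derivation:
After 1 (visit(H)): cur=H back=1 fwd=0
After 2 (back): cur=HOME back=0 fwd=1
After 3 (forward): cur=H back=1 fwd=0
After 4 (back): cur=HOME back=0 fwd=1
After 5 (visit(L)): cur=L back=1 fwd=0
After 6 (visit(Y)): cur=Y back=2 fwd=0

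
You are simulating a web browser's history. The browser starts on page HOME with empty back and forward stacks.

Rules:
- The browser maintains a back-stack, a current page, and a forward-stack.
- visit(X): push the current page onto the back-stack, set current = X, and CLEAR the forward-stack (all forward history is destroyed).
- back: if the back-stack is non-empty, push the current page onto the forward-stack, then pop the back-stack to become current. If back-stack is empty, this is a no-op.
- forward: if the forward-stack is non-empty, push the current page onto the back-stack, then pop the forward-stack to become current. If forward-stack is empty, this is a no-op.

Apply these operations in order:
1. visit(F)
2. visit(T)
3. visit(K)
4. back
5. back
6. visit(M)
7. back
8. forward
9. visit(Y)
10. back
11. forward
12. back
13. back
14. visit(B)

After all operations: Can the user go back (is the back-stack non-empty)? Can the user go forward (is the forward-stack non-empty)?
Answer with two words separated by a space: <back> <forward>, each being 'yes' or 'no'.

After 1 (visit(F)): cur=F back=1 fwd=0
After 2 (visit(T)): cur=T back=2 fwd=0
After 3 (visit(K)): cur=K back=3 fwd=0
After 4 (back): cur=T back=2 fwd=1
After 5 (back): cur=F back=1 fwd=2
After 6 (visit(M)): cur=M back=2 fwd=0
After 7 (back): cur=F back=1 fwd=1
After 8 (forward): cur=M back=2 fwd=0
After 9 (visit(Y)): cur=Y back=3 fwd=0
After 10 (back): cur=M back=2 fwd=1
After 11 (forward): cur=Y back=3 fwd=0
After 12 (back): cur=M back=2 fwd=1
After 13 (back): cur=F back=1 fwd=2
After 14 (visit(B)): cur=B back=2 fwd=0

Answer: yes no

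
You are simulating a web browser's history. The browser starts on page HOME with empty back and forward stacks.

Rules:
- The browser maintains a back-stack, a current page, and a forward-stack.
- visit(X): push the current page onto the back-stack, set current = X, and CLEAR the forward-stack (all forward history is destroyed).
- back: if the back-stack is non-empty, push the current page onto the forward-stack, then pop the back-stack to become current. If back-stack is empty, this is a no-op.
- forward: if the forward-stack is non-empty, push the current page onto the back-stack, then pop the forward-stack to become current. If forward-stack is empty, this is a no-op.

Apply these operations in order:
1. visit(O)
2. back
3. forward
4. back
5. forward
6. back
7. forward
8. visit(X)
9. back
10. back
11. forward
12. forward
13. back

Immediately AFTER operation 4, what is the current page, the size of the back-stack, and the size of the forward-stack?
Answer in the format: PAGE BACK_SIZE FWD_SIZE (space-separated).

After 1 (visit(O)): cur=O back=1 fwd=0
After 2 (back): cur=HOME back=0 fwd=1
After 3 (forward): cur=O back=1 fwd=0
After 4 (back): cur=HOME back=0 fwd=1

HOME 0 1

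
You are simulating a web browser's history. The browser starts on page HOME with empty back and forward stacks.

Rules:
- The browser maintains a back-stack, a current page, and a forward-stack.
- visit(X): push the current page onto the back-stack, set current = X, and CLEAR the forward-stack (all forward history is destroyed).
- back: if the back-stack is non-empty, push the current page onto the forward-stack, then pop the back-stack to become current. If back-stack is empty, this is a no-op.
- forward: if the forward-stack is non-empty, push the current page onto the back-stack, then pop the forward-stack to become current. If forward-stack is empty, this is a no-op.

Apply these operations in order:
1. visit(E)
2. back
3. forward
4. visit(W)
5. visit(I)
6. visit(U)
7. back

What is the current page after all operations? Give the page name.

After 1 (visit(E)): cur=E back=1 fwd=0
After 2 (back): cur=HOME back=0 fwd=1
After 3 (forward): cur=E back=1 fwd=0
After 4 (visit(W)): cur=W back=2 fwd=0
After 5 (visit(I)): cur=I back=3 fwd=0
After 6 (visit(U)): cur=U back=4 fwd=0
After 7 (back): cur=I back=3 fwd=1

Answer: I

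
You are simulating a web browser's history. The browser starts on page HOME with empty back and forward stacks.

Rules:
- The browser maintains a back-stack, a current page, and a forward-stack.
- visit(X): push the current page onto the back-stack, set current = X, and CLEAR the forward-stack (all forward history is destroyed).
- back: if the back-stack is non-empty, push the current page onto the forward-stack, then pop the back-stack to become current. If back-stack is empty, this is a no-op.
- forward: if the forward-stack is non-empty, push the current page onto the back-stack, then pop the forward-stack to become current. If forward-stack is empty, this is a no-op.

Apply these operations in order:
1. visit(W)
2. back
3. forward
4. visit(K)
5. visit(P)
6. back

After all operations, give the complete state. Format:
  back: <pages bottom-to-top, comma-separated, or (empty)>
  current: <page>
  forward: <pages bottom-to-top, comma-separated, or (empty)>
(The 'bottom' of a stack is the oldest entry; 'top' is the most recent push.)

Answer: back: HOME,W
current: K
forward: P

Derivation:
After 1 (visit(W)): cur=W back=1 fwd=0
After 2 (back): cur=HOME back=0 fwd=1
After 3 (forward): cur=W back=1 fwd=0
After 4 (visit(K)): cur=K back=2 fwd=0
After 5 (visit(P)): cur=P back=3 fwd=0
After 6 (back): cur=K back=2 fwd=1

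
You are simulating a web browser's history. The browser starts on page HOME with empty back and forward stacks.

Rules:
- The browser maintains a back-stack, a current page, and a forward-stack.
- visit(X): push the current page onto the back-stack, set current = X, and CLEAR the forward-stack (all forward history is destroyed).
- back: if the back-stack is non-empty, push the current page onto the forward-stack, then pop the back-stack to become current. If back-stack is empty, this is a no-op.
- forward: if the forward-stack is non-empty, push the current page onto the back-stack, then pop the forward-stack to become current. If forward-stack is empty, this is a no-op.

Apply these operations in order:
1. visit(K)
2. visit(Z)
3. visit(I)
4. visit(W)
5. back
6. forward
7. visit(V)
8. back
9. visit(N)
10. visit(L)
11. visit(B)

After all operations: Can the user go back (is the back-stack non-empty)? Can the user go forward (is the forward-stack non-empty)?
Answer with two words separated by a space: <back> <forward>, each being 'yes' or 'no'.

Answer: yes no

Derivation:
After 1 (visit(K)): cur=K back=1 fwd=0
After 2 (visit(Z)): cur=Z back=2 fwd=0
After 3 (visit(I)): cur=I back=3 fwd=0
After 4 (visit(W)): cur=W back=4 fwd=0
After 5 (back): cur=I back=3 fwd=1
After 6 (forward): cur=W back=4 fwd=0
After 7 (visit(V)): cur=V back=5 fwd=0
After 8 (back): cur=W back=4 fwd=1
After 9 (visit(N)): cur=N back=5 fwd=0
After 10 (visit(L)): cur=L back=6 fwd=0
After 11 (visit(B)): cur=B back=7 fwd=0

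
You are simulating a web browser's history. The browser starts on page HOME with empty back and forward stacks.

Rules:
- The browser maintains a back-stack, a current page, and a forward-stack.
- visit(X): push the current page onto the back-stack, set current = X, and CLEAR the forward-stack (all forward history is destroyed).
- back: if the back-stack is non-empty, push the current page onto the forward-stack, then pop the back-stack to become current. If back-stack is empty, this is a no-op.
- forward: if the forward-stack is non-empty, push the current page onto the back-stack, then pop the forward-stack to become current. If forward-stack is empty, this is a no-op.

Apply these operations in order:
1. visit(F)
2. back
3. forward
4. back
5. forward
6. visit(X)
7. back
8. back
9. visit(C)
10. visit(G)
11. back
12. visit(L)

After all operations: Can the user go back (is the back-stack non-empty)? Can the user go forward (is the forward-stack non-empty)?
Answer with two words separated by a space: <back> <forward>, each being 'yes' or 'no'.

Answer: yes no

Derivation:
After 1 (visit(F)): cur=F back=1 fwd=0
After 2 (back): cur=HOME back=0 fwd=1
After 3 (forward): cur=F back=1 fwd=0
After 4 (back): cur=HOME back=0 fwd=1
After 5 (forward): cur=F back=1 fwd=0
After 6 (visit(X)): cur=X back=2 fwd=0
After 7 (back): cur=F back=1 fwd=1
After 8 (back): cur=HOME back=0 fwd=2
After 9 (visit(C)): cur=C back=1 fwd=0
After 10 (visit(G)): cur=G back=2 fwd=0
After 11 (back): cur=C back=1 fwd=1
After 12 (visit(L)): cur=L back=2 fwd=0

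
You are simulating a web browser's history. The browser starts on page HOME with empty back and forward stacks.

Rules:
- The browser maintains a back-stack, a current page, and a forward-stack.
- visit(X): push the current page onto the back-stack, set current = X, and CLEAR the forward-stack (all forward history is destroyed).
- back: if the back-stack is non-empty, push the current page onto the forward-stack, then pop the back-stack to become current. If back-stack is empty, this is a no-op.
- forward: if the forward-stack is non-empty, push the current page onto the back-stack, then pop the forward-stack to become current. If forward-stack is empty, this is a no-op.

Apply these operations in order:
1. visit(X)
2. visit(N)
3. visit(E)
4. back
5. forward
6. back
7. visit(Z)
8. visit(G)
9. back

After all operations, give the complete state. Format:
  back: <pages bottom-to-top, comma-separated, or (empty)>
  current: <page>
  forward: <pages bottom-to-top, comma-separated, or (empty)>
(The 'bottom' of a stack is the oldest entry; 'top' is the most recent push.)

Answer: back: HOME,X,N
current: Z
forward: G

Derivation:
After 1 (visit(X)): cur=X back=1 fwd=0
After 2 (visit(N)): cur=N back=2 fwd=0
After 3 (visit(E)): cur=E back=3 fwd=0
After 4 (back): cur=N back=2 fwd=1
After 5 (forward): cur=E back=3 fwd=0
After 6 (back): cur=N back=2 fwd=1
After 7 (visit(Z)): cur=Z back=3 fwd=0
After 8 (visit(G)): cur=G back=4 fwd=0
After 9 (back): cur=Z back=3 fwd=1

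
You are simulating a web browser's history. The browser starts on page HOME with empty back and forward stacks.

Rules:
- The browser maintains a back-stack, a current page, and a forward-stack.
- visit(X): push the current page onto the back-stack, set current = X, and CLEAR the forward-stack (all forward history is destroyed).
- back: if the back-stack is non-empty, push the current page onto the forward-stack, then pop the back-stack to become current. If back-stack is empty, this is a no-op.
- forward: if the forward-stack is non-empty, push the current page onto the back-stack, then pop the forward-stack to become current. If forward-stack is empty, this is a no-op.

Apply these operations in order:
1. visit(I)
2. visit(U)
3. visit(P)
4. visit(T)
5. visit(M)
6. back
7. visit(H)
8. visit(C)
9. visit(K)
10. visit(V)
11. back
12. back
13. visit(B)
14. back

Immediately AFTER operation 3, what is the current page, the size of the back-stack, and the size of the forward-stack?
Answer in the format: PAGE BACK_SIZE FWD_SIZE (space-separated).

After 1 (visit(I)): cur=I back=1 fwd=0
After 2 (visit(U)): cur=U back=2 fwd=0
After 3 (visit(P)): cur=P back=3 fwd=0

P 3 0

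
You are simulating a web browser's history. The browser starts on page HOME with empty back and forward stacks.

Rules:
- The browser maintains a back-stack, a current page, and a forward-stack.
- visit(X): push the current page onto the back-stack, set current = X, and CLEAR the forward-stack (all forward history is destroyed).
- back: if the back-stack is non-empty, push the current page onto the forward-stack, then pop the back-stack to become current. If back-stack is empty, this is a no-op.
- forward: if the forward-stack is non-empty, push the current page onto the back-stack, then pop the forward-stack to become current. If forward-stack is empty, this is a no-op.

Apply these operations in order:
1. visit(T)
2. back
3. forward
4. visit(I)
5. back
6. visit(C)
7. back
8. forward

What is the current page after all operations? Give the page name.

After 1 (visit(T)): cur=T back=1 fwd=0
After 2 (back): cur=HOME back=0 fwd=1
After 3 (forward): cur=T back=1 fwd=0
After 4 (visit(I)): cur=I back=2 fwd=0
After 5 (back): cur=T back=1 fwd=1
After 6 (visit(C)): cur=C back=2 fwd=0
After 7 (back): cur=T back=1 fwd=1
After 8 (forward): cur=C back=2 fwd=0

Answer: C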